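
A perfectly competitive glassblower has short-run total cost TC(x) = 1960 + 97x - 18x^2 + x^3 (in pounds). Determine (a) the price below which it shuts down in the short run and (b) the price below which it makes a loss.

Shutdown price = £16; break-even price = £181

Shutdown price = min AVC. AVC = 97 - 18x + x^2, with vertex at x = 9 and minimum £16.
ATC = 1960/x + 97 - 18x + x^2. Setting dATC/dx = −1960/x^2 − 18 + 2x = 0 gives x = 14 (since 2·14^3 − 18·14^2 = 1960).
min ATC = 1960/14 + 97 − 18·14 + 14^2 = £181. That is the break-even price.
Between these two prices the firm operates at a loss; above £181 it earns a profit.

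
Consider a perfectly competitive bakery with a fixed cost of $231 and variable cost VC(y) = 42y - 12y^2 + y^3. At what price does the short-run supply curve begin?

The shutdown price is the minimum of AVC. VC = 42y - 12y^2 + y^3, so AVC = 42 - 12y + y^2.
dAVC/dy = -12 + 2y = 0 gives y = 6. min AVC = 42 - 12·6 + 6^2 = 6.
The firm shuts down for any P below $6.

$6 per unit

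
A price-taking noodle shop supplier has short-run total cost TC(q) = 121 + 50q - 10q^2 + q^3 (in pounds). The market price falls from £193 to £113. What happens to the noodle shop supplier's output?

AVC = 50 - 10q + q^2, minimized at q = 5 where min AVC = £25. MC = 50 - 20q + 3q^2.
At P = £193 ≥ min AVC, set P = MC on the rising branch: q = 11.
At P = £113 ≥ min AVC, set P = MC: q = 9. The firm stays open but cuts output.

Output falls from 11 to 9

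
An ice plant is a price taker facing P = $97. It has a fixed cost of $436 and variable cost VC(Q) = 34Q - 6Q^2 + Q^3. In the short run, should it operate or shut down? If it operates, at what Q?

Produce at Q = 7

Strip out fixed cost: VC = 34Q - 6Q^2 + Q^3. Then AVC = 34 - 6Q + Q^2 and MC = 34 - 12Q + 3Q^2.
AVC hits its minimum where MC = AVC, at Q = 3, giving min AVC = 34 - 6·3 + 3^2 = $25.
P = $97 exceeds min AVC = $25, so the firm stays open.
P = MC gives -63 - 12Q + 3Q^2 = 0, with roots -3 and 7. Take the larger (rising MC): Q* = 7.
Check: AVC at Q = 7 is $41 ≤ P, so revenue covers variable cost.
Profit = P·Q − TC = 97·7 − 723 = -$44, a loss, but smaller than the $436 fixed cost the firm would lose by shutting down.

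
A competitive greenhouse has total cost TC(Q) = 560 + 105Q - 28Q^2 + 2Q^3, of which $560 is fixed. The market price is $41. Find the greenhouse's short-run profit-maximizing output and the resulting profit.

AVC = 105 - 28Q + 2Q^2 has its minimum $7 at Q = 7; price $41 clears that bar, so the firm operates.
With MC = 105 - 56Q + 6Q^2, P = MC on the upward-sloping part at Q* = 8.
TR = 41·8 = 328. TC = 560 + 72 = 632. Profit = 328 − 632 = -$304.
By producing, the firm covers all variable cost plus $256 of fixed cost; shutting down would lose the full $560.

Profit = -$304 at Q = 8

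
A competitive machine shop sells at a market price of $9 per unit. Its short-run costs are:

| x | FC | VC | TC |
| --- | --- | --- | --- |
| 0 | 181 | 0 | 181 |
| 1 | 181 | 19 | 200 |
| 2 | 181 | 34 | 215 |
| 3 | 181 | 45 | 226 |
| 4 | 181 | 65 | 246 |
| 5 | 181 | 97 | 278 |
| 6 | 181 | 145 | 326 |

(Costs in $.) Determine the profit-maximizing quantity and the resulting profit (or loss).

Profit at each row (π = 9x − TC): x=0: -181; x=1: -191; x=2: -197; x=3: -199; x=4: -210; x=5: -233; x=6: -272.
Profit is highest at x = 0. Equivalently, the lowest AVC in the table is 45/3 ≈ $15 at x = 3, and P = $9 falls below it — price never covers variable cost, so the firm shuts down and loses only its fixed cost.

x = 0 (shut down); profit = -$181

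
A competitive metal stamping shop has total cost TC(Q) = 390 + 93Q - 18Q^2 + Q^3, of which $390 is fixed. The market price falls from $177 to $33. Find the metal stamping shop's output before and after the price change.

Output falls from 14 to 10

AVC = 93 - 18Q + Q^2, minimized at Q = 9 where min AVC = $12. MC = 93 - 36Q + 3Q^2.
With P = $177 above the shutdown price, P = MC gives Q = 14.
At P = $33 ≥ min AVC, set P = MC: Q = 10. The firm stays open but cuts output.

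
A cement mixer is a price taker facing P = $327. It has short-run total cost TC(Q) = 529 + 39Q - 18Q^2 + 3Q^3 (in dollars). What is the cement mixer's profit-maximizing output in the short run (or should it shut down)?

Produce at Q = 8

Strip out fixed cost: VC = 39Q - 18Q^2 + 3Q^3. Then AVC = 39 - 18Q + 3Q^2 and MC = 39 - 36Q + 9Q^2.
The AVC parabola has its vertex at Q = 18/6 = 3, where AVC = 39 - 18·3 + 3·3^2 = $12.
Since P = $327 ≥ min AVC = $12, price covers variable cost and the firm should produce.
P = MC gives -288 - 36Q + 9Q^2 = 0, with roots -4 and 8. Take the larger (rising MC): Q* = 8.
Check: AVC at Q = 8 is $87 ≤ P, so revenue covers variable cost.
Profit = P·Q − TC = 327·8 − 1225 = $1391.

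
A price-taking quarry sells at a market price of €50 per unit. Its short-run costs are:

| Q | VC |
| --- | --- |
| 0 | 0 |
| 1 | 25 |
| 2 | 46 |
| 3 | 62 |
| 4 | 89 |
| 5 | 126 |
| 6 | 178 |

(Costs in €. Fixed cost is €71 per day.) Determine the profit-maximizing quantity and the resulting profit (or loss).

Q = 5; profit = €53

Compute π = P·Q − TC at each output: Q=0: -71; Q=1: -46; Q=2: -17; Q=3: 17; Q=4: 40; Q=5: 53; Q=6: 51.
Profit is maximized at Q = 5. AVC there is 126/5 = €25.20 ≤ P, so producing beats shutting down (which would give -€71).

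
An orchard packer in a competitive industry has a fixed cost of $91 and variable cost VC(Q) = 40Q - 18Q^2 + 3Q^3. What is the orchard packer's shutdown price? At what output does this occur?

Short-run supply begins at min AVC. From VC = 40Q - 18Q^2 + 3Q^3, AVC = 40 - 18Q + 3Q^2.
dAVC/dQ = -18 + 6Q = 0 gives Q = 3. min AVC = 40 - 18·3 + 3·3^2 = 13.
So the shutdown price is $13.

$13 per unit, at Q = 3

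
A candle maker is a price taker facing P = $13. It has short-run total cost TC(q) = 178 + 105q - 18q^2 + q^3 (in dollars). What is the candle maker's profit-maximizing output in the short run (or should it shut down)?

Shut down

Variable cost is VC = 105q - 18q^2 + q^3, so AVC = VC/q = 105 - 18q + q^2 and MC = dTC/dq = 105 - 36q + 3q^2.
AVC is minimized where dAVC/dq = -18 + 2q = 0, at q = 9; min AVC = 105 - 18·9 + 9^2 = $24.
With P < min AVC ($13 < $24), every unit sold adds to the loss.
Shutting down limits the loss to fixed cost, $178.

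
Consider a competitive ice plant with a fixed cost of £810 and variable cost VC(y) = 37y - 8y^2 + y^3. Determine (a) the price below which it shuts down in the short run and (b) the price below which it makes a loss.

AVC = 37 - 8y + y^2; minimized at y = 4, giving min AVC = £21. That is the shutdown price.
ATC = 810/y + 37 - 8y + y^2. Setting dATC/dy = −810/y^2 − 8 + 2y = 0 gives y = 9 (since 2·9^3 − 8·9^2 = 810).
min ATC = 810/9 + 37 − 8·9 + 9^2 = £136. That is the break-even price.
For £21 ≤ P < £136 the firm produces at a loss; below £21 it shuts down.

Shutdown price = £21; break-even price = £136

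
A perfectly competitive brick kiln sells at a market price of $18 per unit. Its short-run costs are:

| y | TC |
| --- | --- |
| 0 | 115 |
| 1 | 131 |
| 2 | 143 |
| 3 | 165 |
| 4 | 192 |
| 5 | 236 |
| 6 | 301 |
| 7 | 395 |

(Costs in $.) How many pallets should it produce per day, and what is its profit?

Profit at each row (π = 18y − TC): y=0: -115; y=1: -113; y=2: -107; y=3: -111; y=4: -120; y=5: -146; y=6: -193; y=7: -269.
Profit is maximized at y = 2. AVC there is 28/2 = $14 ≤ P, so producing beats shutting down (which would give -$115).

y = 2; profit = -$107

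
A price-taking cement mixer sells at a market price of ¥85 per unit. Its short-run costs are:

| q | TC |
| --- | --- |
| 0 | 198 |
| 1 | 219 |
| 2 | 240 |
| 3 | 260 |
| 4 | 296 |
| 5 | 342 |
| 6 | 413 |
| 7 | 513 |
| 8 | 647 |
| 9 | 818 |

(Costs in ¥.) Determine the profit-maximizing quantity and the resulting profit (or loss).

Compute π = P·q − TC at each output: q=0: -198; q=1: -134; q=2: -70; q=3: -5; q=4: 44; q=5: 83; q=6: 97; q=7: 82; q=8: 33; q=9: -53.
Profit is maximized at q = 6. AVC there is 215/6 = ¥35.83 ≤ P, so producing beats shutting down (which would give -¥198).

q = 6; profit = ¥97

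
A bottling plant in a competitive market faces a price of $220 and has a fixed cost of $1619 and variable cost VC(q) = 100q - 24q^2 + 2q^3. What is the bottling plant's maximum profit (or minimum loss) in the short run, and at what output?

AVC = 100 - 24q + 2q^2; min AVC = $28 at q = 6. Since P = $220 ≥ min AVC, the firm produces.
MC = 100 - 48q + 6q^2. Setting P = MC and taking the root on the rising branch gives q* = 10.
TR = 220·10 = 2200. TC = 1619 + 600 = 2219. Profit = 2200 − 2219 = -$19.
Shutting down would mean losing the fixed cost of $1619, so operating at a loss of $19 is better by $1600.

Profit = -$19 at q = 10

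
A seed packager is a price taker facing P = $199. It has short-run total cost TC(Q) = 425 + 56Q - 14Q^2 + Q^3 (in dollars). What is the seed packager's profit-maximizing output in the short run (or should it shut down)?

From TC, MC = TC'(Q) = 56 - 28Q + 3Q^2 and AVC = VC/Q = 56 - 14Q + Q^2.
The AVC parabola has its vertex at Q = 14/2 = 7, where AVC = 56 - 14·7 + 7^2 = $7.
Since P = $199 ≥ min AVC = $7, price covers variable cost and the firm should produce.
Set P = MC: 199 = 56 - 28Q + 3Q^2 → -143 - 28Q + 3Q^2 = 0. The roots are Q = -11/3 and Q = 13; the profit-maximizing output is on the rising part of MC, so Q* = 13.
Check: AVC at Q = 13 is $43 ≤ P, so revenue covers variable cost.
Profit = P·Q − TC = 199·13 − 984 = $1603.

Produce at Q = 13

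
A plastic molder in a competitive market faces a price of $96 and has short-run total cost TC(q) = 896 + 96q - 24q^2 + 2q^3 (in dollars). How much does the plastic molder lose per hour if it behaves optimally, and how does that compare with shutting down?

Profit = -$384 at q = 8

AVC = 96 - 24q + 2q^2; min AVC = $24 at q = 6. Since P = $96 ≥ min AVC, the firm produces.
With MC = 96 - 48q + 6q^2, P = MC on the upward-sloping part at q* = 8.
TR = 96·8 = 768. TC = 896 + 256 = 1152. Profit = 768 − 1152 = -$384.
By producing, the firm covers all variable cost plus $512 of fixed cost; shutting down would lose the full $896.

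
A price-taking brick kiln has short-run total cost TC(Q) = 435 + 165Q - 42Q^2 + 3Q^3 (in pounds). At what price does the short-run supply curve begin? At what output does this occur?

The firm shuts down when price falls below the minimum of average variable cost. AVC = VC/Q = 165 - 42Q + 3Q^2.
At the minimum of AVC, MC = AVC. MC = 165 - 84Q + 9Q^2; setting MC = AVC gives 6Q^2 - 42Q = 0, so Q = 7. min AVC = 18.
For P < £18 the firm produces nothing.

£18 per unit, at Q = 7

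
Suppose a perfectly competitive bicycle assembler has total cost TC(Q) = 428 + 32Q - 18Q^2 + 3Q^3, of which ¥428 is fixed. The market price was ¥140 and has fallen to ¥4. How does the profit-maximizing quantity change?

Output falls from 6 to 0 (the firm shuts down)

AVC = 32 - 18Q + 3Q^2, minimized at Q = 3 where min AVC = ¥5. MC = 32 - 36Q + 9Q^2.
With P = ¥140 above the shutdown price, P = MC gives Q = 6.
At P = ¥4 < min AVC = ¥5, price no longer covers variable cost at any output, so the firm shuts down: Q = 0.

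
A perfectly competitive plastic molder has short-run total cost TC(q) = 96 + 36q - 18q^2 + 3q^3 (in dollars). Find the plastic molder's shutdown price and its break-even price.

AVC = 36 - 18q + 3q^2; minimized at q = 3, giving min AVC = $9. That is the shutdown price.
ATC = 96/q + 36 - 18q + 3q^2. Setting dATC/dq = −96/q^2 − 18 + 6q = 0 gives q = 4 (since 6·4^3 − 18·4^2 = 96).
min ATC = 96/4 + 36 − 18·4 + 3·4^2 = $36. That is the break-even price.
For $9 ≤ P < $36 the firm produces at a loss; below $9 it shuts down.

Shutdown price = $9; break-even price = $36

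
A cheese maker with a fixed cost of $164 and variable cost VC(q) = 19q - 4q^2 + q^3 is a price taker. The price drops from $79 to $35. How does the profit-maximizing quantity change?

MC = 19 - 8q + 3q^2; the shutdown threshold is min AVC = $15 (at q = 2).
At P = $79 ≥ min AVC, set P = MC on the rising branch: q = 6.
At P = $35 ≥ min AVC, set P = MC: q = 4. The firm stays open but cuts output.

Output falls from 6 to 4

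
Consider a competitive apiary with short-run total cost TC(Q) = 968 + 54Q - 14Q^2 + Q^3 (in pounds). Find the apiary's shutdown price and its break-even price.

AVC = 54 - 14Q + Q^2; minimized at Q = 7, giving min AVC = £5. That is the shutdown price.
ATC = 968/Q + 54 - 14Q + Q^2. Setting dATC/dQ = −968/Q^2 − 14 + 2Q = 0 gives Q = 11 (since 2·11^3 − 14·11^2 = 968).
min ATC = 968/11 + 54 − 14·11 + 11^2 = £109. That is the break-even price.
For £5 ≤ P < £109 the firm produces at a loss; below £5 it shuts down.

Shutdown price = £5; break-even price = £109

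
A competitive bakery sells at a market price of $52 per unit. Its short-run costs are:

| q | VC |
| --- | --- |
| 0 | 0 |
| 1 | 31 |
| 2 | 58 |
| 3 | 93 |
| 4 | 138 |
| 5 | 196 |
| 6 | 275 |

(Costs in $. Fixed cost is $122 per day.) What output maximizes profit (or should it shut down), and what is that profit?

q = 4; profit = -$52

Compute π = P·q − TC at each output: q=0: -122; q=1: -101; q=2: -76; q=3: -59; q=4: -52; q=5: -58; q=6: -85.
Profit is maximized at q = 4. AVC there is 138/4 = $34.50 ≤ P, so producing beats shutting down (which would give -$122).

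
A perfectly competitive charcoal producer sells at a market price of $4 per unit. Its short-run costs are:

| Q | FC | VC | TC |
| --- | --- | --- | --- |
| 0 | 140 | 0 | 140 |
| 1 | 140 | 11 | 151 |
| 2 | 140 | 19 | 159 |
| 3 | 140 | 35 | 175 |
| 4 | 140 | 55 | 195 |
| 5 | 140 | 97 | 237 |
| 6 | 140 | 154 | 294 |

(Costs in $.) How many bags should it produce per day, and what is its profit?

Tabulate TR − TC: Q=0: -140; Q=1: -147; Q=2: -151; Q=3: -163; Q=4: -179; Q=5: -217; Q=6: -270.
Profit is highest at Q = 0. Equivalently, the lowest AVC in the table is 19/2 ≈ $9.50 at Q = 2, and P = $4 falls below it — price never covers variable cost, so the firm shuts down and loses only its fixed cost.

Q = 0 (shut down); profit = -$140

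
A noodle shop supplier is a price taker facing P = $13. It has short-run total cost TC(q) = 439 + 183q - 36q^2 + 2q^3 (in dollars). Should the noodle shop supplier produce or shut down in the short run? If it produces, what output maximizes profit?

Shut down

Variable cost is VC = 183q - 36q^2 + 2q^3, so AVC = VC/q = 183 - 36q + 2q^2 and MC = dTC/dq = 183 - 72q + 6q^2.
The AVC parabola has its vertex at q = 36/4 = 9, where AVC = 183 - 36·9 + 2·9^2 = $21.
With P < min AVC ($13 < $21), every unit sold adds to the loss.
The firm minimizes its loss by shutting down and losing only its fixed cost of $439.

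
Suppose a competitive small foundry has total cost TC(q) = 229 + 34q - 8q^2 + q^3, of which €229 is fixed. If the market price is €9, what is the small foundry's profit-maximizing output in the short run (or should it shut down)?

Shut down

Strip out fixed cost: VC = 34q - 8q^2 + q^3. Then AVC = 34 - 8q + q^2 and MC = 34 - 16q + 3q^2.
AVC is minimized where dAVC/dq = -8 + 2q = 0, at q = 4; min AVC = 34 - 8·4 + 4^2 = €18.
Since P = €9 < min AVC = €18, price fails to cover variable cost at any output.
Best response: produce nothing and absorb the €229 fixed cost.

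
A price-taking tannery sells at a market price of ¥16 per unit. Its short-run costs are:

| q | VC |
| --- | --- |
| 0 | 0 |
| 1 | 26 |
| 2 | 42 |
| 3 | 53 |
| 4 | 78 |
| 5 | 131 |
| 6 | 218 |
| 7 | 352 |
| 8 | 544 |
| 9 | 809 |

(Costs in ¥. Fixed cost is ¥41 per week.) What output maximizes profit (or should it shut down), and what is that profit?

q = 0 (shut down); profit = -¥41

Profit at each row (π = 16q − TC): q=0: -41; q=1: -51; q=2: -51; q=3: -46; q=4: -55; q=5: -92; q=6: -163; q=7: -281; q=8: -457; q=9: -706.
Profit is highest at q = 0. Equivalently, the lowest AVC in the table is 53/3 ≈ ¥17.67 at q = 3, and P = ¥16 falls below it — price never covers variable cost, so the firm shuts down and loses only its fixed cost.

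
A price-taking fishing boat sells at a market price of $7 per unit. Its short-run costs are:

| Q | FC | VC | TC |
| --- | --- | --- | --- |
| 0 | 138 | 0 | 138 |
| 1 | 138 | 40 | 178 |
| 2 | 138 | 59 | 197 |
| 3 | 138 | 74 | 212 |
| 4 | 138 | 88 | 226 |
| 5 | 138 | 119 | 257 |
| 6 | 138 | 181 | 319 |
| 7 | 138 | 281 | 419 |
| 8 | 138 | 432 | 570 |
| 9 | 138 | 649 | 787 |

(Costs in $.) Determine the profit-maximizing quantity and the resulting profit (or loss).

Q = 0 (shut down); profit = -$138

Compute π = P·Q − TC at each output: Q=0: -138; Q=1: -171; Q=2: -183; Q=3: -191; Q=4: -198; Q=5: -222; Q=6: -277; Q=7: -370; Q=8: -514; Q=9: -724.
Profit is highest at Q = 0. Equivalently, the lowest AVC in the table is 88/4 ≈ $22 at Q = 4, and P = $7 falls below it — price never covers variable cost, so the firm shuts down and loses only its fixed cost.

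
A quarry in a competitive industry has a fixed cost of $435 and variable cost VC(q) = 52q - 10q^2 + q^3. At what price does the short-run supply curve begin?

Short-run supply begins at min AVC. From VC = 52q - 10q^2 + q^3, AVC = 52 - 10q + q^2.
dAVC/dq = -10 + 2q = 0 gives q = 5. min AVC = 52 - 10·5 + 5^2 = 27.
The firm shuts down for any P below $27.

$27 per unit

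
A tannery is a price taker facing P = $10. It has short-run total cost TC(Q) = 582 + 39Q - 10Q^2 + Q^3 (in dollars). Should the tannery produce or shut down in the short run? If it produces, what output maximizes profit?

Shut down

Strip out fixed cost: VC = 39Q - 10Q^2 + Q^3. Then AVC = 39 - 10Q + Q^2 and MC = 39 - 20Q + 3Q^2.
AVC hits its minimum where MC = AVC, at Q = 5, giving min AVC = 39 - 10·5 + 5^2 = $14.
P = $10 lies below min AVC = $14; no output level covers variable cost.
Best response: produce nothing and absorb the $582 fixed cost.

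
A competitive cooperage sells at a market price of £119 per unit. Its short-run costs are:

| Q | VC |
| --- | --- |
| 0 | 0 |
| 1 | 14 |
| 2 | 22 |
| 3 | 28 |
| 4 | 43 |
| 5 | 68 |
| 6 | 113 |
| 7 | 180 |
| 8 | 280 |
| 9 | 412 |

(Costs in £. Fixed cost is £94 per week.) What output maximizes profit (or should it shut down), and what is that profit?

Profit at each row (π = 119Q − TC): Q=0: -94; Q=1: 11; Q=2: 122; Q=3: 235; Q=4: 339; Q=5: 433; Q=6: 507; Q=7: 559; Q=8: 578; Q=9: 565.
Profit is maximized at Q = 8. AVC there is 280/8 = £35 ≤ P, so producing beats shutting down (which would give -£94).

Q = 8; profit = £578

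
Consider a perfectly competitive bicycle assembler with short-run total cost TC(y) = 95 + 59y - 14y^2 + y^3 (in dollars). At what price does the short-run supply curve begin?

The firm shuts down when price falls below the minimum of average variable cost. AVC = VC/y = 59 - 14y + y^2.
At the minimum of AVC, MC = AVC. MC = 59 - 28y + 3y^2; setting MC = AVC gives 2y^2 - 14y = 0, so y = 7. min AVC = 10.
So the shutdown price is $10.

$10 per unit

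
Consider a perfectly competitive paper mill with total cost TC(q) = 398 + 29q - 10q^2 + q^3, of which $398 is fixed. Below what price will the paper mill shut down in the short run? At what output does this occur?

$4 per unit, at q = 5

The firm shuts down when price falls below the minimum of average variable cost. AVC = VC/q = 29 - 10q + q^2.
dAVC/dq = -10 + 2q = 0 gives q = 5. min AVC = 29 - 10·5 + 5^2 = 4.
So the shutdown price is $4.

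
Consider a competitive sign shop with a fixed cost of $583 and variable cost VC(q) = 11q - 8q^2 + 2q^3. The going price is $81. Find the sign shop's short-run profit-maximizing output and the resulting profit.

Profit = -$283 at q = 5

AVC = 11 - 8q + 2q^2 has its minimum $3 at q = 2; price $81 clears that bar, so the firm operates.
MC = 11 - 16q + 6q^2. Setting P = MC and taking the root on the rising branch gives q* = 5.
TR = 81·5 = 405. TC = 583 + 105 = 688. Profit = 405 − 688 = -$283.
Shutting down would mean losing the fixed cost of $583, so operating at a loss of $283 is better by $300.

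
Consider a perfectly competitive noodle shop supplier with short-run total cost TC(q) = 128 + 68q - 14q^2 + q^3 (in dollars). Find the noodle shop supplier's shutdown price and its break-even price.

Shutdown price = $19; break-even price = $36

AVC = 68 - 14q + q^2; minimized at q = 7, giving min AVC = $19. That is the shutdown price.
ATC = 128/q + 68 - 14q + q^2. Setting dATC/dq = −128/q^2 − 14 + 2q = 0 gives q = 8 (since 2·8^3 − 14·8^2 = 128).
min ATC = 128/8 + 68 − 14·8 + 8^2 = $36. That is the break-even price.
Between these two prices the firm operates at a loss; above $36 it earns a profit.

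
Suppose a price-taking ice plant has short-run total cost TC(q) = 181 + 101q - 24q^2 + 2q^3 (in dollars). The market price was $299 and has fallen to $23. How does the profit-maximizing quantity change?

MC = 101 - 48q + 6q^2; the shutdown threshold is min AVC = $29 (at q = 6).
With P = $299 above the shutdown price, P = MC gives q = 11.
At P = $23 < min AVC = $29, price no longer covers variable cost at any output, so the firm shuts down: q = 0.

Output falls from 11 to 0 (the firm shuts down)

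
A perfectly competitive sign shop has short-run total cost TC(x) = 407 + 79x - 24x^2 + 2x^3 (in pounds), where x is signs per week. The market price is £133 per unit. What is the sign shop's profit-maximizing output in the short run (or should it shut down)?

Strip out fixed cost: VC = 79x - 24x^2 + 2x^3. Then AVC = 79 - 24x + 2x^2 and MC = 79 - 48x + 6x^2.
AVC is minimized where dAVC/dx = -24 + 4x = 0, at x = 6; min AVC = 79 - 24·6 + 2·6^2 = £7.
P = £133 exceeds min AVC = £7, so the firm stays open.
Solving P = MC: -54 - 48x + 6x^2 = 0 ⇒ x = -1 or 9. On the upward-sloping branch, x* = 9.
Check: AVC at x = 9 is £25 ≤ P, so revenue covers variable cost.
Profit = P·x − TC = 133·9 − 632 = £565.

Produce at x = 9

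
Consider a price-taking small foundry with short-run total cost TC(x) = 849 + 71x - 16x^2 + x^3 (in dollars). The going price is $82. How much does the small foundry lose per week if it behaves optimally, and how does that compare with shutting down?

AVC = 71 - 16x + x^2; min AVC = $7 at x = 8. Since P = $82 ≥ min AVC, the firm produces.
MC = 71 - 32x + 3x^2. Setting P = MC and taking the root on the rising branch gives x* = 11.
TR = 82·11 = 902. TC = 849 + 176 = 1025. Profit = 902 − 1025 = -$123.
By producing, the firm covers all variable cost plus $726 of fixed cost; shutting down would lose the full $849.

Profit = -$123 at x = 11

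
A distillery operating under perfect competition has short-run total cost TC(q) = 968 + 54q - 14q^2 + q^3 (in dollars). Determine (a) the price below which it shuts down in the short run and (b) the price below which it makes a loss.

Shutdown price = $5; break-even price = $109

Shutdown price = min AVC. AVC = 54 - 14q + q^2, with vertex at q = 7 and minimum $5.
ATC = 968/q + 54 - 14q + q^2. Setting dATC/dq = −968/q^2 − 14 + 2q = 0 gives q = 11 (since 2·11^3 − 14·11^2 = 968).
min ATC = 968/11 + 54 − 14·11 + 11^2 = $109. That is the break-even price.
For $5 ≤ P < $109 the firm produces at a loss; below $5 it shuts down.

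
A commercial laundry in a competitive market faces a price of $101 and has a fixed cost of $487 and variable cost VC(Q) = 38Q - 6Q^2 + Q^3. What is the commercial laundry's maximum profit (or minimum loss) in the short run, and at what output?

AVC = 38 - 6Q + Q^2 has its minimum $29 at Q = 3; price $101 clears that bar, so the firm operates.
With MC = 38 - 12Q + 3Q^2, P = MC on the upward-sloping part at Q* = 7.
TR = 101·7 = 707. TC = 487 + 315 = 802. Profit = 707 − 802 = -$95.
Shutting down would mean losing the fixed cost of $487, so operating at a loss of $95 is better by $392.

Profit = -$95 at Q = 7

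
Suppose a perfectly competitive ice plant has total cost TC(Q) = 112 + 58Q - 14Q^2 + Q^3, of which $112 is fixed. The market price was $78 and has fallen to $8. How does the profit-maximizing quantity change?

AVC = 58 - 14Q + Q^2, minimized at Q = 7 where min AVC = $9. MC = 58 - 28Q + 3Q^2.
At P = $78 ≥ min AVC, set P = MC on the rising branch: Q = 10.
At P = $8 < min AVC = $9, price no longer covers variable cost at any output, so the firm shuts down: Q = 0.

Output falls from 10 to 0 (the firm shuts down)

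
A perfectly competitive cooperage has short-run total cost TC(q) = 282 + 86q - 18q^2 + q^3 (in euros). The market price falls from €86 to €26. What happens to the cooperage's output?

AVC = 86 - 18q + q^2, minimized at q = 9 where min AVC = €5. MC = 86 - 36q + 3q^2.
At P = €86 ≥ min AVC, set P = MC on the rising branch: q = 12.
At P = €26 ≥ min AVC, set P = MC: q = 10. The firm stays open but cuts output.

Output falls from 12 to 10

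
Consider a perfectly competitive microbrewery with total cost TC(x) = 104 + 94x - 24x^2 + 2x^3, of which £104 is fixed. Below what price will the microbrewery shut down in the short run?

The firm shuts down when price falls below the minimum of average variable cost. AVC = VC/x = 94 - 24x + 2x^2.
At the minimum of AVC, MC = AVC. MC = 94 - 48x + 6x^2; setting MC = AVC gives 4x^2 - 24x = 0, so x = 6. min AVC = 22.
The firm shuts down for any P below £22.

£22 per unit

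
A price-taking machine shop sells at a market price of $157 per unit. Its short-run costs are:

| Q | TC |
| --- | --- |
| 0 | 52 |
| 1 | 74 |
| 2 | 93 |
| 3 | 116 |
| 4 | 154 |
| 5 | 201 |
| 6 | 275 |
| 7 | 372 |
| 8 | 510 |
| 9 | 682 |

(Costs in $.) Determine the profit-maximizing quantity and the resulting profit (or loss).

Profit at each row (π = 157Q − TC): Q=0: -52; Q=1: 83; Q=2: 221; Q=3: 355; Q=4: 474; Q=5: 584; Q=6: 667; Q=7: 727; Q=8: 746; Q=9: 731.
Profit is maximized at Q = 8. AVC there is 458/8 = $57.25 ≤ P, so producing beats shutting down (which would give -$52).

Q = 8; profit = $746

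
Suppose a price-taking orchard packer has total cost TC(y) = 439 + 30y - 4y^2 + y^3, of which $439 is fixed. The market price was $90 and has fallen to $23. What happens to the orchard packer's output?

Output falls from 6 to 0 (the firm shuts down)

MC = 30 - 8y + 3y^2; the shutdown threshold is min AVC = $26 (at y = 2).
With P = $90 above the shutdown price, P = MC gives y = 6.
At P = $23 < min AVC = $26, price no longer covers variable cost at any output, so the firm shuts down: y = 0.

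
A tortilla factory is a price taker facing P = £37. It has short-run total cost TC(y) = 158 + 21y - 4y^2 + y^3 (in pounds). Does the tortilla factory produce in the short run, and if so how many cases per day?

Produce at y = 4

From TC, MC = TC'(y) = 21 - 8y + 3y^2 and AVC = VC/y = 21 - 4y + y^2.
AVC hits its minimum where MC = AVC, at y = 2, giving min AVC = 21 - 4·2 + 2^2 = £17.
P = £37 exceeds min AVC = £17, so the firm stays open.
P = MC gives -16 - 8y + 3y^2 = 0, with roots -4/3 and 4. Take the larger (rising MC): y* = 4.
Check: AVC at y = 4 is £21 ≤ P, so revenue covers variable cost.
Profit = P·y − TC = 37·4 − 242 = -£94, a loss, but smaller than the £158 fixed cost the firm would lose by shutting down.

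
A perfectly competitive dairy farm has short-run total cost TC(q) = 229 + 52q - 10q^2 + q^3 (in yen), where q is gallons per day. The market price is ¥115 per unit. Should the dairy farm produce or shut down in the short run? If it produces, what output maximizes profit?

Produce at q = 9

From TC, MC = TC'(q) = 52 - 20q + 3q^2 and AVC = VC/q = 52 - 10q + q^2.
AVC hits its minimum where MC = AVC, at q = 5, giving min AVC = 52 - 10·5 + 5^2 = ¥27.
Because ¥115 ≥ ¥27, revenue can cover variable cost; the firm operates.
Set P = MC: 115 = 52 - 20q + 3q^2 → -63 - 20q + 3q^2 = 0. The roots are q = -7/3 and q = 9; the profit-maximizing output is on the rising part of MC, so q* = 9.
Check: AVC at q = 9 is ¥43 ≤ P, so revenue covers variable cost.
Profit = P·q − TC = 115·9 − 616 = ¥419.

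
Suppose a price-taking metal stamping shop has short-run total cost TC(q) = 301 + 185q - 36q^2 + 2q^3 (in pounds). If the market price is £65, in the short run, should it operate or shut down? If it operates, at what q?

Produce at q = 10

From TC, MC = TC'(q) = 185 - 72q + 6q^2 and AVC = VC/q = 185 - 36q + 2q^2.
The AVC parabola has its vertex at q = 36/4 = 9, where AVC = 185 - 36·9 + 2·9^2 = £23.
Since P = £65 ≥ min AVC = £23, price covers variable cost and the firm should produce.
P = MC gives 120 - 72q + 6q^2 = 0, with roots 2 and 10. Take the larger (rising MC): q* = 10.
Check: AVC at q = 10 is £25 ≤ P, so revenue covers variable cost.
Profit = P·q − TC = 65·10 − 551 = £99.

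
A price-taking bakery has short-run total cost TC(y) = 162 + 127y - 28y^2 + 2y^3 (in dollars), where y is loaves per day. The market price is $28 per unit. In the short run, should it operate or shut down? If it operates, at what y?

From TC, MC = TC'(y) = 127 - 56y + 6y^2 and AVC = VC/y = 127 - 28y + 2y^2.
AVC hits its minimum where MC = AVC, at y = 7, giving min AVC = 127 - 28·7 + 2·7^2 = $29.
P = $28 lies below min AVC = $29; no output level covers variable cost.
Best response: produce nothing and absorb the $162 fixed cost.

Shut down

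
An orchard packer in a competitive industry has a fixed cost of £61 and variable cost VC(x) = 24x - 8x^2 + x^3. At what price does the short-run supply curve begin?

£8 per unit

The firm shuts down when price falls below the minimum of average variable cost. AVC = VC/x = 24 - 8x + x^2.
At the minimum of AVC, MC = AVC. MC = 24 - 16x + 3x^2; setting MC = AVC gives 2x^2 - 8x = 0, so x = 4. min AVC = 8.
The firm shuts down for any P below £8.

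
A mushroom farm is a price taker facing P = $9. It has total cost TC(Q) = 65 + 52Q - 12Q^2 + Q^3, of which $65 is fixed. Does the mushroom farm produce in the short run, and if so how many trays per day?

Strip out fixed cost: VC = 52Q - 12Q^2 + Q^3. Then AVC = 52 - 12Q + Q^2 and MC = 52 - 24Q + 3Q^2.
AVC hits its minimum where MC = AVC, at Q = 6, giving min AVC = 52 - 12·6 + 6^2 = $16.
Since P = $9 < min AVC = $16, price fails to cover variable cost at any output.
Best response: produce nothing and absorb the $65 fixed cost.

Shut down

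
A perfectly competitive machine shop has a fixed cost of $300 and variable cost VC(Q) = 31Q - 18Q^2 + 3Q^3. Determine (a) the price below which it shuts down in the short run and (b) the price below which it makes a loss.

Shutdown price = $4; break-even price = $76

AVC = 31 - 18Q + 3Q^2; minimized at Q = 3, giving min AVC = $4. That is the shutdown price.
ATC = 300/Q + 31 - 18Q + 3Q^2. Setting dATC/dQ = −300/Q^2 − 18 + 6Q = 0 gives Q = 5 (since 6·5^3 − 18·5^2 = 300).
min ATC = 300/5 + 31 − 18·5 + 3·5^2 = $76. That is the break-even price.
For $4 ≤ P < $76 the firm produces at a loss; below $4 it shuts down.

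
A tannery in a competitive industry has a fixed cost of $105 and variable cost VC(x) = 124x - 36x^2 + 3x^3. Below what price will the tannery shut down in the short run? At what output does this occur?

The firm shuts down when price falls below the minimum of average variable cost. AVC = VC/x = 124 - 36x + 3x^2.
dAVC/dx = -36 + 6x = 0 gives x = 6. min AVC = 124 - 36·6 + 3·6^2 = 16.
The firm shuts down for any P below $16.

$16 per unit, at x = 6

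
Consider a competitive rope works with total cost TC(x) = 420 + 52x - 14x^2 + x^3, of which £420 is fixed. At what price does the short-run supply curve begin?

£3 per unit

Short-run supply begins at min AVC. From VC = 52x - 14x^2 + x^3, AVC = 52 - 14x + x^2.
At the minimum of AVC, MC = AVC. MC = 52 - 28x + 3x^2; setting MC = AVC gives 2x^2 - 14x = 0, so x = 7. min AVC = 3.
The firm shuts down for any P below £3.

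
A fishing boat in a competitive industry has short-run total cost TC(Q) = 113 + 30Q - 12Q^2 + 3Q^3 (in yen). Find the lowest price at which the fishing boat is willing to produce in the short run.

¥18 per unit

The shutdown price is the minimum of AVC. VC = 30Q - 12Q^2 + 3Q^3, so AVC = 30 - 12Q + 3Q^2.
dAVC/dQ = -12 + 6Q = 0 gives Q = 2. min AVC = 30 - 12·2 + 3·2^2 = 18.
So the shutdown price is ¥18.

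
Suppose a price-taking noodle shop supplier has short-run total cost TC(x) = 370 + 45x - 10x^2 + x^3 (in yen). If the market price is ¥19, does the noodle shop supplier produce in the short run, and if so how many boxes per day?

Strip out fixed cost: VC = 45x - 10x^2 + x^3. Then AVC = 45 - 10x + x^2 and MC = 45 - 20x + 3x^2.
The AVC parabola has its vertex at x = 10/2 = 5, where AVC = 45 - 10·5 + 5^2 = ¥20.
P = ¥19 lies below min AVC = ¥20; no output level covers variable cost.
Best response: produce nothing and absorb the ¥370 fixed cost.

Shut down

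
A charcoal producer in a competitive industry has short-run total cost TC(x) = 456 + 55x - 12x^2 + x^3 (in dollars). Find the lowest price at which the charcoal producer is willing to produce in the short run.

Short-run supply begins at min AVC. From VC = 55x - 12x^2 + x^3, AVC = 55 - 12x + x^2.
At the minimum of AVC, MC = AVC. MC = 55 - 24x + 3x^2; setting MC = AVC gives 2x^2 - 12x = 0, so x = 6. min AVC = 19.
The firm shuts down for any P below $19.

$19 per unit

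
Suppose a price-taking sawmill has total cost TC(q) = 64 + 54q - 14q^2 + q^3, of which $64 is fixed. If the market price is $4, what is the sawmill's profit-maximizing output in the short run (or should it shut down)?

Shut down

From TC, MC = TC'(q) = 54 - 28q + 3q^2 and AVC = VC/q = 54 - 14q + q^2.
AVC is minimized where dAVC/dq = -14 + 2q = 0, at q = 7; min AVC = 54 - 14·7 + 7^2 = $5.
With P < min AVC ($4 < $5), every unit sold adds to the loss.
The firm minimizes its loss by shutting down and losing only its fixed cost of $64.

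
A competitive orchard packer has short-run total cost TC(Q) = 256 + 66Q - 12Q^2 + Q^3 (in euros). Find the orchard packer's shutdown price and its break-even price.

Shutdown price = min AVC. AVC = 66 - 12Q + Q^2, with vertex at Q = 6 and minimum €30.
ATC = 256/Q + 66 - 12Q + Q^2. Setting dATC/dQ = −256/Q^2 − 12 + 2Q = 0 gives Q = 8 (since 2·8^3 − 12·8^2 = 256).
min ATC = 256/8 + 66 − 12·8 + 8^2 = €66. That is the break-even price.
Between these two prices the firm operates at a loss; above €66 it earns a profit.

Shutdown price = €30; break-even price = €66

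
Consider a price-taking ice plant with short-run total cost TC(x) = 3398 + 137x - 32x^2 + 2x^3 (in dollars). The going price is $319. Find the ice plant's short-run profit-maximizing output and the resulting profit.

Profit = -$18 at x = 13

AVC = 137 - 32x + 2x^2; min AVC = $9 at x = 8. Since P = $319 ≥ min AVC, the firm produces.
MC = 137 - 64x + 6x^2. Setting P = MC and taking the root on the rising branch gives x* = 13.
TR = 319·13 = 4147. TC = 3398 + 767 = 4165. Profit = 4147 − 4165 = -$18.
That loss of $18 beats the $3398 the firm would lose by shutting down; producing recovers $3380 of fixed cost.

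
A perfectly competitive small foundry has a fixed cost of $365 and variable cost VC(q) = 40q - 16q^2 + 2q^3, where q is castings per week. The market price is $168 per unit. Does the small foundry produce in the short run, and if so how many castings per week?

From TC, MC = TC'(q) = 40 - 32q + 6q^2 and AVC = VC/q = 40 - 16q + 2q^2.
The AVC parabola has its vertex at q = 16/4 = 4, where AVC = 40 - 16·4 + 2·4^2 = $8.
Since P = $168 ≥ min AVC = $8, price covers variable cost and the firm should produce.
Solving P = MC: -128 - 32q + 6q^2 = 0 ⇒ q = -8/3 or 8. On the upward-sloping branch, q* = 8.
Check: AVC at q = 8 is $40 ≤ P, so revenue covers variable cost.
Profit = P·q − TC = 168·8 − 685 = $659.

Produce at q = 8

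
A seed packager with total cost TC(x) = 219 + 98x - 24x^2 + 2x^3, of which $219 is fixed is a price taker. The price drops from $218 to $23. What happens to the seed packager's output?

MC = 98 - 48x + 6x^2; the shutdown threshold is min AVC = $26 (at x = 6).
With P = $218 above the shutdown price, P = MC gives x = 10.
At P = $23 < min AVC = $26, price no longer covers variable cost at any output, so the firm shuts down: x = 0.

Output falls from 10 to 0 (the firm shuts down)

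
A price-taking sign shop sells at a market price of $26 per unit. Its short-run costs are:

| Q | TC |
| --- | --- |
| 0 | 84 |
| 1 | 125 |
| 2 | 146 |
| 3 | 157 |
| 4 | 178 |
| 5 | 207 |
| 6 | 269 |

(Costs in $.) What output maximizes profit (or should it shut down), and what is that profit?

Profit at each row (π = 26Q − TC): Q=0: -84; Q=1: -99; Q=2: -94; Q=3: -79; Q=4: -74; Q=5: -77; Q=6: -113.
Profit is maximized at Q = 4. AVC there is 94/4 = $23.50 ≤ P, so producing beats shutting down (which would give -$84).

Q = 4; profit = -$74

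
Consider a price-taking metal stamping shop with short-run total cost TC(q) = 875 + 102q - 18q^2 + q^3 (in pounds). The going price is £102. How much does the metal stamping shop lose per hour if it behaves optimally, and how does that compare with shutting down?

Profit = -£11 at q = 12

AVC = 102 - 18q + q^2; min AVC = £21 at q = 9. Since P = £102 ≥ min AVC, the firm produces.
MC = 102 - 36q + 3q^2. Setting P = MC and taking the root on the rising branch gives q* = 12.
TR = 102·12 = 1224. TC = 875 + 360 = 1235. Profit = 1224 − 1235 = -£11.
That loss of £11 beats the £875 the firm would lose by shutting down; producing recovers £864 of fixed cost.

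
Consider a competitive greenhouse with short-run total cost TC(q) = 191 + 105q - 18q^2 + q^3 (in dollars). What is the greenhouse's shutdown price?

The shutdown price is the minimum of AVC. VC = 105q - 18q^2 + q^3, so AVC = 105 - 18q + q^2.
dAVC/dq = -18 + 2q = 0 gives q = 9. min AVC = 105 - 18·9 + 9^2 = 24.
For P < $24 the firm produces nothing.

$24 per unit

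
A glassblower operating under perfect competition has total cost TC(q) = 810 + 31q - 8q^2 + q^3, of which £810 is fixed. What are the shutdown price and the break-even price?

AVC = 31 - 8q + q^2; minimized at q = 4, giving min AVC = £15. That is the shutdown price.
ATC = 810/q + 31 - 8q + q^2. Setting dATC/dq = −810/q^2 − 8 + 2q = 0 gives q = 9 (since 2·9^3 − 8·9^2 = 810).
min ATC = 810/9 + 31 − 8·9 + 9^2 = £130. That is the break-even price.
Between these two prices the firm operates at a loss; above £130 it earns a profit.

Shutdown price = £15; break-even price = £130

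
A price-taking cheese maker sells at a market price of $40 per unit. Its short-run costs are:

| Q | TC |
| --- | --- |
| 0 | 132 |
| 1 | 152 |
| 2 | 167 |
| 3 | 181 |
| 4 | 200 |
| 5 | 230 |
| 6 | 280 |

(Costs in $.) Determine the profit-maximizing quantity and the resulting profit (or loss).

Q = 5; profit = -$30

Profit at each row (π = 40Q − TC): Q=0: -132; Q=1: -112; Q=2: -87; Q=3: -61; Q=4: -40; Q=5: -30; Q=6: -40.
Profit is maximized at Q = 5. AVC there is 98/5 = $19.60 ≤ P, so producing beats shutting down (which would give -$132).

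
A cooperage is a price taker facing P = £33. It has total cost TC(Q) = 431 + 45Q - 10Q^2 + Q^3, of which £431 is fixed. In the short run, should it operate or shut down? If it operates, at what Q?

Strip out fixed cost: VC = 45Q - 10Q^2 + Q^3. Then AVC = 45 - 10Q + Q^2 and MC = 45 - 20Q + 3Q^2.
AVC is minimized where dAVC/dQ = -10 + 2Q = 0, at Q = 5; min AVC = 45 - 10·5 + 5^2 = £20.
Because £33 ≥ £20, revenue can cover variable cost; the firm operates.
Solving P = MC: 12 - 20Q + 3Q^2 = 0 ⇒ Q = 2/3 or 6. On the upward-sloping branch, Q* = 6.
Check: AVC at Q = 6 is £21 ≤ P, so revenue covers variable cost.
Profit = P·Q − TC = 33·6 − 557 = -£359, a loss, but smaller than the £431 fixed cost the firm would lose by shutting down.

Produce at Q = 6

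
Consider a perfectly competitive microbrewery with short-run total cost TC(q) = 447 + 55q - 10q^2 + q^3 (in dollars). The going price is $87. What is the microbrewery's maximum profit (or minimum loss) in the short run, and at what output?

Profit = -$63 at q = 8

AVC = 55 - 10q + q^2 has its minimum $30 at q = 5; price $87 clears that bar, so the firm operates.
With MC = 55 - 20q + 3q^2, P = MC on the upward-sloping part at q* = 8.
TR = 87·8 = 696. TC = 447 + 312 = 759. Profit = 696 − 759 = -$63.
Shutting down would mean losing the fixed cost of $447, so operating at a loss of $63 is better by $384.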